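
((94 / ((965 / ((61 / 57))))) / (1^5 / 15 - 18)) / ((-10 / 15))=0.01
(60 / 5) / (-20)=-3 / 5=-0.60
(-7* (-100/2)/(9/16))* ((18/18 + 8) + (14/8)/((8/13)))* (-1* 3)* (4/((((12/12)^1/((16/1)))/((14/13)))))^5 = -38301634441458483200/1113879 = -34385812499794.40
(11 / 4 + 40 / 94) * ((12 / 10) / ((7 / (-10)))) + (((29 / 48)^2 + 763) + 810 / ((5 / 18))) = 2784891089 / 758016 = 3673.92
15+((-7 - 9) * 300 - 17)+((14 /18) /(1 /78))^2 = -10094 /9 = -1121.56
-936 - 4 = -940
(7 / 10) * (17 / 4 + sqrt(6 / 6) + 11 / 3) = 749 / 120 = 6.24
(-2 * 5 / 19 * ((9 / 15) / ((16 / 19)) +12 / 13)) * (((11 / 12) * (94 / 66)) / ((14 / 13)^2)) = -0.97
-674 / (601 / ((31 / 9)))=-3.86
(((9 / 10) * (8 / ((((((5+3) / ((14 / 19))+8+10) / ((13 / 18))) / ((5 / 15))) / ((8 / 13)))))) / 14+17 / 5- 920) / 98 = -277729 / 29694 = -9.35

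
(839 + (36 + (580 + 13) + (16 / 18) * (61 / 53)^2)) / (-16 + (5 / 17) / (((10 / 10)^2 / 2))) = -315709346 / 3311811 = -95.33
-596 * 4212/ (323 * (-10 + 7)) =836784/ 323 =2590.66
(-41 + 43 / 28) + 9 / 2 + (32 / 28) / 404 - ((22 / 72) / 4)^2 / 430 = -220395409067 / 6303951360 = -34.96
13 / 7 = 1.86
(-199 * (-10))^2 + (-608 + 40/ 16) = 7918989/ 2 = 3959494.50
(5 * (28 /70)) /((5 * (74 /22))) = 22 /185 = 0.12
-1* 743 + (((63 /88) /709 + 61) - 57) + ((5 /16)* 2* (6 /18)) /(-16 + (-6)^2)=-553283701 /748704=-738.99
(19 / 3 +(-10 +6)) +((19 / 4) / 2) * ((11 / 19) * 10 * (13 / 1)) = 2173 / 12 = 181.08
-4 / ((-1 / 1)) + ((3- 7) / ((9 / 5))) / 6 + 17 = 557 / 27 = 20.63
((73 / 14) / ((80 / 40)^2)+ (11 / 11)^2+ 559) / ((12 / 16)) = 31433 / 42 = 748.40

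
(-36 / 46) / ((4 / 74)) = -333 / 23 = -14.48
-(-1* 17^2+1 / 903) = 260966 / 903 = 289.00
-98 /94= -49 /47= -1.04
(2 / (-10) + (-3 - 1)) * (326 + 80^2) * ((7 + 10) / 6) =-400197 / 5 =-80039.40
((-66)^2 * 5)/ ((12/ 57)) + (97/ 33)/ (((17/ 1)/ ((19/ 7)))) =406269628/ 3927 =103455.47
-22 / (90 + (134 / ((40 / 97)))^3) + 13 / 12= 3568484751487 / 3293987873988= 1.08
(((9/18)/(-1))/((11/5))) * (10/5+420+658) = -2700/11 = -245.45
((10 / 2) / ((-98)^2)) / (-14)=-5 / 134456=-0.00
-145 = -145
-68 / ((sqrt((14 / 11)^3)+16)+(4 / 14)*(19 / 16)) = -3.83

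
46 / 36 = 23 / 18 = 1.28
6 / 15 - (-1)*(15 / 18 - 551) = -16493 / 30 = -549.77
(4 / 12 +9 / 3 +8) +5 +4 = 61 / 3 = 20.33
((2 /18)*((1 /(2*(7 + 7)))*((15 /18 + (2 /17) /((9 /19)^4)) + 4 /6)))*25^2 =534934375 /56214648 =9.52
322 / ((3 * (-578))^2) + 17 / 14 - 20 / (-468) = 28664065 / 22801233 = 1.26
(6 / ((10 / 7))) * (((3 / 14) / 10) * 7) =63 / 100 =0.63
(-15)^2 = 225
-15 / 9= -5 / 3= -1.67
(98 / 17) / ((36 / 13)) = 637 / 306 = 2.08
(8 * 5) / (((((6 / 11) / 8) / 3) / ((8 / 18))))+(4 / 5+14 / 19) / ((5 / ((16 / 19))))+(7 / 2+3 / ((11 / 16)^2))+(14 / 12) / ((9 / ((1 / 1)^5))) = 23365360562 / 29484675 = 792.46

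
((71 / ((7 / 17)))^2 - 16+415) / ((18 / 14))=1476400 / 63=23434.92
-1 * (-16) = 16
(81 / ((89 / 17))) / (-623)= -1377 / 55447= -0.02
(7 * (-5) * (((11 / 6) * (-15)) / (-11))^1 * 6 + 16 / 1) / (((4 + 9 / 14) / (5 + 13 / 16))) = -331359 / 520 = -637.23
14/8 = 7/4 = 1.75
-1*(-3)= 3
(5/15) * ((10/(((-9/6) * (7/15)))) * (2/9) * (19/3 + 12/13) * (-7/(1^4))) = 56600/1053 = 53.75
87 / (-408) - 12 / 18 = -359 / 408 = -0.88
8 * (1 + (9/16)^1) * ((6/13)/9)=25/39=0.64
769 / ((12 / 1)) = 64.08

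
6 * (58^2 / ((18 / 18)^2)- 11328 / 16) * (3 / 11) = 47808 / 11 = 4346.18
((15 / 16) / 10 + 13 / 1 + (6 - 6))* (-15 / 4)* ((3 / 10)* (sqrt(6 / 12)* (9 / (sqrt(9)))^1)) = -11313* sqrt(2) / 512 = -31.25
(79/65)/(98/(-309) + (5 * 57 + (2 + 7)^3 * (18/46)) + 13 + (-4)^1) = 561453/267445945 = 0.00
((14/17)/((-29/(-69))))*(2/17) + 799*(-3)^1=-20087325/8381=-2396.77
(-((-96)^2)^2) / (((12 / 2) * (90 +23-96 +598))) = -4718592 / 205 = -23017.52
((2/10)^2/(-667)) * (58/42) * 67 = -67/12075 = -0.01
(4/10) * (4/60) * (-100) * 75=-200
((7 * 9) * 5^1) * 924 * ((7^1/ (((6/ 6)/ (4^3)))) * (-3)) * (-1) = 391184640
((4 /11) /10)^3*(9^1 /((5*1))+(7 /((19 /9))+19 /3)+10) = 48904 /47416875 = 0.00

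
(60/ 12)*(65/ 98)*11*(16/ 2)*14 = 28600/ 7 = 4085.71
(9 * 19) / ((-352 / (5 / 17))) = -855 / 5984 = -0.14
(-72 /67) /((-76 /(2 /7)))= 36 /8911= 0.00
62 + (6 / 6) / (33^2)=67519 / 1089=62.00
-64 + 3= -61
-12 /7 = -1.71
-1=-1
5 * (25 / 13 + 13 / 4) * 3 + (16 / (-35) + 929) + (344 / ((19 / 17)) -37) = 44156187 / 34580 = 1276.93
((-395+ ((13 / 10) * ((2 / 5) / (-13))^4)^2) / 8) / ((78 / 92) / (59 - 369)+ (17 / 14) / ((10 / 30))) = -92927621767626633701 / 6850995460207031250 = -13.56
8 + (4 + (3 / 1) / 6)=25 / 2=12.50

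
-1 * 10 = -10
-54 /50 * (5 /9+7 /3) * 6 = -468 /25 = -18.72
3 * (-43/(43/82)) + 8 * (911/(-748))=-47824/187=-255.74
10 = 10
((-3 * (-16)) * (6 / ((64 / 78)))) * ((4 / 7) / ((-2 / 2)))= -1404 / 7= -200.57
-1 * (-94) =94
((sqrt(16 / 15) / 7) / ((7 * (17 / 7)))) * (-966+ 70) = -7.78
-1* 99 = -99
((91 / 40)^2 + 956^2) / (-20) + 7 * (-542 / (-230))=-33620894463 / 736000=-45680.56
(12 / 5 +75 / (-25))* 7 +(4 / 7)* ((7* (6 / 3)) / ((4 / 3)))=9 / 5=1.80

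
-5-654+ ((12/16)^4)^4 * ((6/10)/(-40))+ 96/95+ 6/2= -10690004254715257/16320875724800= -654.99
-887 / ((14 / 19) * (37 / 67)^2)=-75653117 / 19166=-3947.26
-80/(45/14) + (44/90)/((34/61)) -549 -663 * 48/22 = -2019.56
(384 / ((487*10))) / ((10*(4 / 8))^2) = 0.00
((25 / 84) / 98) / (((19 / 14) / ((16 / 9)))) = 100 / 25137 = 0.00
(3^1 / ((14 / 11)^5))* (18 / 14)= 4348377 / 3764768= 1.16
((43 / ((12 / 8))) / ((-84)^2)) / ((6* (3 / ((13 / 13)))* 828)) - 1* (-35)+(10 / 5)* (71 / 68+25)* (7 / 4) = 338301589475 / 2681646912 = 126.15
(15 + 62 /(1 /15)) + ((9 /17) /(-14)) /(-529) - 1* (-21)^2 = 63454617 /125902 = 504.00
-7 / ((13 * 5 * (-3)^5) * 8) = 7 / 126360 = 0.00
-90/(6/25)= -375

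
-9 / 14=-0.64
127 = 127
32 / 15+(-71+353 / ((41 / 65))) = 490.77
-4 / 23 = -0.17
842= 842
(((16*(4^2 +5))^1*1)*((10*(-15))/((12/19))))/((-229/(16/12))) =106400/229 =464.63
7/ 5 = 1.40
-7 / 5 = -1.40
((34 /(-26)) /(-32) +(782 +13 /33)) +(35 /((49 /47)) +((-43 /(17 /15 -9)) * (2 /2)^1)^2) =282956973335 /334510176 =845.88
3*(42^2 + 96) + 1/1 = 5581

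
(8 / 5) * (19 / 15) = 152 / 75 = 2.03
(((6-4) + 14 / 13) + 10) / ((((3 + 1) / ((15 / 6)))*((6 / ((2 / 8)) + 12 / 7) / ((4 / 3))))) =595 / 1404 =0.42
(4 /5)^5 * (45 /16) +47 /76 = 73151 /47500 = 1.54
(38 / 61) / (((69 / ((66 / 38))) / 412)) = 9064 / 1403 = 6.46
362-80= 282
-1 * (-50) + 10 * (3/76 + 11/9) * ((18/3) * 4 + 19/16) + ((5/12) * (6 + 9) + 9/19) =2049337/5472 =374.51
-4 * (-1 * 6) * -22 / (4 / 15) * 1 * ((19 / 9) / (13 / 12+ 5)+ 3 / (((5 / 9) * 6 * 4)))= -165363 / 146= -1132.62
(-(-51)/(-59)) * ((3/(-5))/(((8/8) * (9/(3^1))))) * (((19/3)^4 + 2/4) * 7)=31026037/15930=1947.65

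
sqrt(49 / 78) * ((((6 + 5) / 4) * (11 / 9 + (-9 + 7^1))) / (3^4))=-539 * sqrt(78) / 227448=-0.02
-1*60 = -60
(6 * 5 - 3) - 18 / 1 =9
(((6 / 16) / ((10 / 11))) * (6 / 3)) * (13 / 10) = 1.07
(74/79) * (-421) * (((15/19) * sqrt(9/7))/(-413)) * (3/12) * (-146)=-51170445 * sqrt(7)/4339391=-31.20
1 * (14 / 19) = 14 / 19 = 0.74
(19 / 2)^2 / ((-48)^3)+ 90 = 39812759 / 442368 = 90.00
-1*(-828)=828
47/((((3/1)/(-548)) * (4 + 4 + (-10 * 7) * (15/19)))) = 244682/1347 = 181.65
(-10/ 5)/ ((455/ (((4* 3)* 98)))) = -336/ 65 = -5.17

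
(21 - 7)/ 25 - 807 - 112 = -22961/ 25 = -918.44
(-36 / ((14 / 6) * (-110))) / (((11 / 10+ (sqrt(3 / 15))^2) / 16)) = 1728 / 1001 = 1.73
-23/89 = -0.26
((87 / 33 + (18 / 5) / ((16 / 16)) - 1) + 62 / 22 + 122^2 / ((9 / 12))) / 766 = 3275809 / 126390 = 25.92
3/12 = 1/4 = 0.25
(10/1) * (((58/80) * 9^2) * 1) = 2349/4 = 587.25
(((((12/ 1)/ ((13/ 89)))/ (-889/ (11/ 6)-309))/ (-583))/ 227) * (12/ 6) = 712/ 455289133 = 0.00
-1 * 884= -884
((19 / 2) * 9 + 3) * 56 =4956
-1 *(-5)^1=5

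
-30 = -30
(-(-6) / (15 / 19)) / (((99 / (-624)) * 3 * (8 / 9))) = -988 / 55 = -17.96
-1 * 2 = -2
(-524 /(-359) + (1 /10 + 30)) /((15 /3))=113299 /17950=6.31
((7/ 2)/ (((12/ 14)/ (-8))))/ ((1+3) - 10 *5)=49/ 69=0.71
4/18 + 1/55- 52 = -25621/495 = -51.76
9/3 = 3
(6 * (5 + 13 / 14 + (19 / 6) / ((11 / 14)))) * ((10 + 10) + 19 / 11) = 1099639 / 847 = 1298.28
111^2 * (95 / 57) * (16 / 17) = 328560 / 17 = 19327.06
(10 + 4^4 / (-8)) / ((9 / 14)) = -308 / 9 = -34.22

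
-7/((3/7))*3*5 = -245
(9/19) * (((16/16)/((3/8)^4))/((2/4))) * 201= 548864/57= 9629.19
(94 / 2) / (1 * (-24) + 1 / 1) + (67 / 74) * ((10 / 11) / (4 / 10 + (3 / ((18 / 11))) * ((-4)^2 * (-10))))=-84168401 / 41132234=-2.05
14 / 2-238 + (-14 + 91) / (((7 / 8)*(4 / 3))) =-165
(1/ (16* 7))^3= 1/ 1404928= 0.00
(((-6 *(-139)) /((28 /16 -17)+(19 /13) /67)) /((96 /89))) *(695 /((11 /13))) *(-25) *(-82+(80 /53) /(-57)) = -60310917407227175 /705228282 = -85519708.93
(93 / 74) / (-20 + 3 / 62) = -2883 / 45769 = -0.06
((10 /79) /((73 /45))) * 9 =4050 /5767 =0.70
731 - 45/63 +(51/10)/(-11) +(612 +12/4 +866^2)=578501633/770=751300.82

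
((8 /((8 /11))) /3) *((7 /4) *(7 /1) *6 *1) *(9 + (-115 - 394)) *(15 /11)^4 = -620156250 /1331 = -465932.57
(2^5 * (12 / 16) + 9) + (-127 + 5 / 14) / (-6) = 1515 / 28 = 54.11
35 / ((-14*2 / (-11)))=55 / 4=13.75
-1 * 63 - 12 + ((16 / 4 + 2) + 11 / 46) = -3163 / 46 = -68.76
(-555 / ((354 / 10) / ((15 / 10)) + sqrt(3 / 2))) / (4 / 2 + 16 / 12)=-196470 / 27773 + 8325*sqrt(6) / 55546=-6.71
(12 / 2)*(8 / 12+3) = 22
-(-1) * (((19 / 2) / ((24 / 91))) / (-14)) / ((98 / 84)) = -247 / 112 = -2.21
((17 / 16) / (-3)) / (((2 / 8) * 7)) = -17 / 84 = -0.20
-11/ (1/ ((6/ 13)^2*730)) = -289080/ 169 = -1710.53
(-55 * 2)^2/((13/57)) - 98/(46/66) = 15821058/299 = 52913.24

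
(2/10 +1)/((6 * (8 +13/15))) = 3/133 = 0.02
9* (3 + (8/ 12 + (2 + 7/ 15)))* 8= 2208/ 5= 441.60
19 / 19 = 1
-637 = -637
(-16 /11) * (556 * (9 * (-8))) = 640512 /11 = 58228.36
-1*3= -3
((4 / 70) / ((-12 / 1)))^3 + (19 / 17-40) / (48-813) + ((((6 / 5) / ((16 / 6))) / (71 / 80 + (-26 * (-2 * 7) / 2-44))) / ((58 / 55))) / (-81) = 0.05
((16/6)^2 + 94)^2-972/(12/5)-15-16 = 792784/81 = 9787.46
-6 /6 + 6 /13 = -7 /13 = -0.54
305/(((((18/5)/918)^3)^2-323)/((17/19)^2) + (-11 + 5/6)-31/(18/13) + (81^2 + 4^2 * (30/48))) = 397291185506953125/7991380447172121676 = 0.05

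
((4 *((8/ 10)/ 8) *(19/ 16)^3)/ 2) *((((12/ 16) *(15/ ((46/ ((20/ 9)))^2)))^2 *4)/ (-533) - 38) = -12.73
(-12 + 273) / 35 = 261 / 35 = 7.46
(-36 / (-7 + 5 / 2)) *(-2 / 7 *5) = -80 / 7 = -11.43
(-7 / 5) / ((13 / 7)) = -49 / 65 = -0.75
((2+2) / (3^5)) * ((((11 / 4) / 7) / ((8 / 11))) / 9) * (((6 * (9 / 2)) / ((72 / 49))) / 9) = 847 / 419904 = 0.00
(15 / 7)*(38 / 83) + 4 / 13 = 9734 / 7553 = 1.29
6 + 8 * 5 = 46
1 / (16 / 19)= 19 / 16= 1.19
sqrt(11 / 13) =sqrt(143) / 13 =0.92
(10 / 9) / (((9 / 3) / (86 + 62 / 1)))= 1480 / 27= 54.81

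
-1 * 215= -215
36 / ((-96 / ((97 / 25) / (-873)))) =1 / 600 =0.00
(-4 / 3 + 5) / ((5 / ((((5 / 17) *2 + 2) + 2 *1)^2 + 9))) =6369 / 289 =22.04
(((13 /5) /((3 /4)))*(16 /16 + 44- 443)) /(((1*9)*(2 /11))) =-113828 /135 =-843.17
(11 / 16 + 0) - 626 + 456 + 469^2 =3516667 / 16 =219791.69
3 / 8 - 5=-37 / 8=-4.62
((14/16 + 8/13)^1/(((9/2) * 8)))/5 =31/3744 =0.01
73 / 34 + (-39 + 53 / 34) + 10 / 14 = -34.58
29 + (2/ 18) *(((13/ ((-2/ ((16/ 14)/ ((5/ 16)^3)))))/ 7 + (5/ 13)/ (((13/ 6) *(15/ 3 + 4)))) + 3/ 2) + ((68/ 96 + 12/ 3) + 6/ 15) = 6800038873/ 223587000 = 30.41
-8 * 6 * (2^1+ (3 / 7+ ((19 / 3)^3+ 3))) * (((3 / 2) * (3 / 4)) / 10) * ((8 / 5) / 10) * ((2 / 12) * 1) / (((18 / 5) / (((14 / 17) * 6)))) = -196156 / 3825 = -51.28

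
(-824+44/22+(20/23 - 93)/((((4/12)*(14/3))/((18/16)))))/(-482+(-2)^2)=2289111/1231328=1.86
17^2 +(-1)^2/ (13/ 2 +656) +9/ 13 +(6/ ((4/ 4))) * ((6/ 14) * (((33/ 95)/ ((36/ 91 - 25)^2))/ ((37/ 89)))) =17586008944939198/ 60704759485175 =289.70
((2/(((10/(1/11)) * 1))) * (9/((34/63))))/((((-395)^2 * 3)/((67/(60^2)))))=1407/116706700000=0.00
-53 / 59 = -0.90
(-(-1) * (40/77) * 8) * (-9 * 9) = -25920/77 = -336.62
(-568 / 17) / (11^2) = -568 / 2057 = -0.28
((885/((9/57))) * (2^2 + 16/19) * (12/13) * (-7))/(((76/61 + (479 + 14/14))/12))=-417196080/95407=-4372.80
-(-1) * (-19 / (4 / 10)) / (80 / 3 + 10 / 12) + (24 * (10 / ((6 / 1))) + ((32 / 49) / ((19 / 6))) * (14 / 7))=396175 / 10241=38.69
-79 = -79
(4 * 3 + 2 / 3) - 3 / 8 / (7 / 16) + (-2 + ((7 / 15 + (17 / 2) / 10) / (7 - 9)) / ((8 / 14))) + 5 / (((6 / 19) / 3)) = 56.16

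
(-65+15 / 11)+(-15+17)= -678 / 11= -61.64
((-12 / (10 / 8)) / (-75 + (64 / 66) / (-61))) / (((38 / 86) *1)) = 4154832 / 14345665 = 0.29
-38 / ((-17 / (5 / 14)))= 95 / 119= 0.80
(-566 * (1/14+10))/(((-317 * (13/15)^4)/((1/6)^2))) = 224454375/253507436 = 0.89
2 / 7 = 0.29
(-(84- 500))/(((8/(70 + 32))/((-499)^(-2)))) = 0.02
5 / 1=5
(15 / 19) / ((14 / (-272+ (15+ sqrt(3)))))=-3855 / 266+ 15 * sqrt(3) / 266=-14.39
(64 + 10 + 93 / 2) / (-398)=-0.30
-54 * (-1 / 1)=54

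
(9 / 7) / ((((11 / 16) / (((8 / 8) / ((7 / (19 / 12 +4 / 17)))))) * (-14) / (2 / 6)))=-106 / 9163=-0.01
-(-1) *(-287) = -287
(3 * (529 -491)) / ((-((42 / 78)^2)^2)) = -3255954 / 2401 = -1356.08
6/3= 2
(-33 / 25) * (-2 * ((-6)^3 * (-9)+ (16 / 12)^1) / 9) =128392 / 225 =570.63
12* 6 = 72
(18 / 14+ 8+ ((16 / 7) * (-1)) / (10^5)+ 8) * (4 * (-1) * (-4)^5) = 1548797952 / 21875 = 70802.19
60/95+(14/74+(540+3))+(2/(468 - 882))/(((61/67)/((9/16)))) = 8581957987/15780944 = 543.82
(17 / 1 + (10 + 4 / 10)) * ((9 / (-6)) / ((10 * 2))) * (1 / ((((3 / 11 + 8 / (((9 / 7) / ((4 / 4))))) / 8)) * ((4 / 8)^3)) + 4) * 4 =-1830594 / 16075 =-113.88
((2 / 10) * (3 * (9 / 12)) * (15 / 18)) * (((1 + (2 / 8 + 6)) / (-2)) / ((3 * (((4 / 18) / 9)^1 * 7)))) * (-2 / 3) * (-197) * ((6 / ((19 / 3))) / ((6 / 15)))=-6941295 / 8512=-815.47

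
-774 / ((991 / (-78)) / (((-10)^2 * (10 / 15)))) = 4024800 / 991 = 4061.35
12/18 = 2/3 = 0.67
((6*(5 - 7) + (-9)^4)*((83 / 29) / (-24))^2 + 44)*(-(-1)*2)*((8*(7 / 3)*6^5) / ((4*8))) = 4185112995 / 3364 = 1244088.29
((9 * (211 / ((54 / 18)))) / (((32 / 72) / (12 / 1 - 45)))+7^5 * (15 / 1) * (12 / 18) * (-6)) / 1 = -4221681 / 4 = -1055420.25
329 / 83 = 3.96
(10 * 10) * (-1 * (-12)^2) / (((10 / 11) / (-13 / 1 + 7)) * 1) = 95040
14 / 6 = 7 / 3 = 2.33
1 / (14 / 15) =15 / 14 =1.07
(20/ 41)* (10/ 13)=200/ 533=0.38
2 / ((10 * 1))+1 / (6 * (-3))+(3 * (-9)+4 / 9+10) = -1477 / 90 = -16.41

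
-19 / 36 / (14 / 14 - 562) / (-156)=-19 / 3150576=-0.00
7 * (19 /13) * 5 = 665 /13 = 51.15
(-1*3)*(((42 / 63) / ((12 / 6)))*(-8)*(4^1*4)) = 128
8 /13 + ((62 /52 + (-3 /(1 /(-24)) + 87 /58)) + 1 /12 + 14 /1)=13945 /156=89.39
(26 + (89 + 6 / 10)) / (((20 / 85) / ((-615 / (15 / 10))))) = -201433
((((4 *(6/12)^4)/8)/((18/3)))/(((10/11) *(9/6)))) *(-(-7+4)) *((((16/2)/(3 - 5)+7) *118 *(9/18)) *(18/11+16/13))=5.81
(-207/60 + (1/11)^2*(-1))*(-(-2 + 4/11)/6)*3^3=-677889/26620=-25.47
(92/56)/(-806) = -23/11284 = -0.00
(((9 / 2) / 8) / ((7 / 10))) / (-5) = -9 / 56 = -0.16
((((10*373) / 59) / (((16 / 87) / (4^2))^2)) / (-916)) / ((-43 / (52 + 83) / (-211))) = -402099529725 / 1161946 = -346056.99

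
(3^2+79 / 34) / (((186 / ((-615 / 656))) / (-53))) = 102025 / 33728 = 3.02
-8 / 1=-8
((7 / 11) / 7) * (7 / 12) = 7 / 132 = 0.05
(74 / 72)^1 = 37 / 36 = 1.03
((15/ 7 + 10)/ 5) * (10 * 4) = 97.14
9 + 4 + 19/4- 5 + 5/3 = 173/12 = 14.42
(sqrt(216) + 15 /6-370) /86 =-735 /172 + 3*sqrt(6) /43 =-4.10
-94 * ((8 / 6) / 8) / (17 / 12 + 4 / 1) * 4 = -752 / 65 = -11.57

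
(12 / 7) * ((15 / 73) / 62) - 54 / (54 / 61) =-966211 / 15841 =-60.99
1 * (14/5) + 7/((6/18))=23.80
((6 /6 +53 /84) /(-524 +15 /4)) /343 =-137 /14989443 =-0.00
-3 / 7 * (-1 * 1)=3 / 7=0.43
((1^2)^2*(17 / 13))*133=2261 / 13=173.92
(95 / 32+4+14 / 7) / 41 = 7 / 32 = 0.22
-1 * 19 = -19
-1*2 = -2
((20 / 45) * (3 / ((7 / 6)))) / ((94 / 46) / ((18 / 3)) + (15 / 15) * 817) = 1104 / 789551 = 0.00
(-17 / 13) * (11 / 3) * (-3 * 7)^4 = -12122649 / 13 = -932511.46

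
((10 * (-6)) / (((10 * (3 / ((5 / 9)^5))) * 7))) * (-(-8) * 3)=-50000 / 137781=-0.36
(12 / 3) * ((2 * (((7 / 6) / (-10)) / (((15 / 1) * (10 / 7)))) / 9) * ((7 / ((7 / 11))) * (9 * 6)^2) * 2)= -310.46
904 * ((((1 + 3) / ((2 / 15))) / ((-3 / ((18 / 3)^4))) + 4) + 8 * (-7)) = -11762848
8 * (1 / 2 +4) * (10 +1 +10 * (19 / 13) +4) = 13860 / 13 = 1066.15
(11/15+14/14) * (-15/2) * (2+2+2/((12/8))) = -208/3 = -69.33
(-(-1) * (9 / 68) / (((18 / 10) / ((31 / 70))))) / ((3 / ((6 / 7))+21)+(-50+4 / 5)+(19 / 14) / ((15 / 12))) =-155 / 112404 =-0.00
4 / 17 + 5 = 89 / 17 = 5.24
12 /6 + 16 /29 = 2.55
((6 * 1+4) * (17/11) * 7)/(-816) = -0.13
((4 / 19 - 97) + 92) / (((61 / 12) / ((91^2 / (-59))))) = 9042852 / 68381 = 132.24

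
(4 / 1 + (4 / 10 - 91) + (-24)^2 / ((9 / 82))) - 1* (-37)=25992 / 5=5198.40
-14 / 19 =-0.74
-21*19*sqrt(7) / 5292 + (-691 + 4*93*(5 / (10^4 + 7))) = -6912977 / 10007 - 19*sqrt(7) / 252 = -691.01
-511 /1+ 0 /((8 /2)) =-511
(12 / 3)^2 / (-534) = -8 / 267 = -0.03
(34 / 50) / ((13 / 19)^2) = 6137 / 4225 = 1.45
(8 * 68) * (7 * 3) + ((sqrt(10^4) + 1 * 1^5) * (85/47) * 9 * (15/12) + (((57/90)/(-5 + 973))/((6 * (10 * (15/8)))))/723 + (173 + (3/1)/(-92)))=13651.89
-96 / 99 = -32 / 33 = -0.97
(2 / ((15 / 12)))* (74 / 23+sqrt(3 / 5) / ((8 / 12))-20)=-3088 / 115+12* sqrt(15) / 25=-24.99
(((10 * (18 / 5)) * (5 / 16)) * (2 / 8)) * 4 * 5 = 225 / 4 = 56.25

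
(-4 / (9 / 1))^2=0.20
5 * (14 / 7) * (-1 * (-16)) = 160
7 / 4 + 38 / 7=201 / 28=7.18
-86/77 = -1.12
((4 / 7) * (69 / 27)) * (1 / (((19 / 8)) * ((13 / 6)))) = 1472 / 5187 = 0.28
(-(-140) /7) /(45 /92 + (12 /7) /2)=12880 /867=14.86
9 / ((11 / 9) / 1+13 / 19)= 1539 / 326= 4.72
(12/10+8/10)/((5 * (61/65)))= 26/61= 0.43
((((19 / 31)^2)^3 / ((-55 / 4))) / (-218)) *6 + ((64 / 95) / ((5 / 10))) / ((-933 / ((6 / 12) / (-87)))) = 938781037581644 / 8205666228788821155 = 0.00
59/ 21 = 2.81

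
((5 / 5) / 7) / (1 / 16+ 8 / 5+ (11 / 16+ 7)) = 20 / 1309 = 0.02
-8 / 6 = -4 / 3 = -1.33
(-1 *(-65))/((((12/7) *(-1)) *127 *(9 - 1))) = -455/12192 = -0.04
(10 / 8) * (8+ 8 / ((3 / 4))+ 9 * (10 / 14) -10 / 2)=1055 / 42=25.12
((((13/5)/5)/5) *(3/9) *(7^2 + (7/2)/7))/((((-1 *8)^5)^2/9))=3861/268435456000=0.00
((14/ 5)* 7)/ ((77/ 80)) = 20.36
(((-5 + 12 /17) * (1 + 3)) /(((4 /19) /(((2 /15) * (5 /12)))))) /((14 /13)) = -18031 /4284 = -4.21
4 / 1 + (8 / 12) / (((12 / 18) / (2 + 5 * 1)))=11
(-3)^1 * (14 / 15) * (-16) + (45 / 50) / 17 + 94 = 4721 / 34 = 138.85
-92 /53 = -1.74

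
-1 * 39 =-39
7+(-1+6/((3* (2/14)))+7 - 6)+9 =30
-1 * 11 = -11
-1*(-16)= 16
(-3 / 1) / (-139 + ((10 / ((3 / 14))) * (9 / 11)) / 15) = 33 / 1501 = 0.02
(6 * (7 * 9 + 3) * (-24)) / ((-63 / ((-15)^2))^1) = 237600 / 7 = 33942.86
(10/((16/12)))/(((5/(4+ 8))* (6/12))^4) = 497664/125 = 3981.31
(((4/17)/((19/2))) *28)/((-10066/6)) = -96/232237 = -0.00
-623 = -623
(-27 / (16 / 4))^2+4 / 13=9541 / 208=45.87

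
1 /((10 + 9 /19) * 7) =19 /1393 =0.01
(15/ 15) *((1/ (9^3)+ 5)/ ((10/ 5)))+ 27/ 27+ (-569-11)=-420268/ 729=-576.50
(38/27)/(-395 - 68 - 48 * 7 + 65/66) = -836/474021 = -0.00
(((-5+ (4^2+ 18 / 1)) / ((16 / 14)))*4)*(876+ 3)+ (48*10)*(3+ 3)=184197 / 2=92098.50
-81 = -81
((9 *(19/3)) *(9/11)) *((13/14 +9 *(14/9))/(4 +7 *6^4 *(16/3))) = 9747/677432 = 0.01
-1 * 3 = -3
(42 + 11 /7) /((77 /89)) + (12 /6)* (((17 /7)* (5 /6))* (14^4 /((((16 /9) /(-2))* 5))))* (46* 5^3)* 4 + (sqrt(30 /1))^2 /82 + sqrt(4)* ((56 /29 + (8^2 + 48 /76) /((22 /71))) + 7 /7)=-804677526.24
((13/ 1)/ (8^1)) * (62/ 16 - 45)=-4277/ 64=-66.83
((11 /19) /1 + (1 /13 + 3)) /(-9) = -301 /741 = -0.41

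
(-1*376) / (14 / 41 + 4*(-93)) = 7708 / 7619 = 1.01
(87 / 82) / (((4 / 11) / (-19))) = -18183 / 328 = -55.44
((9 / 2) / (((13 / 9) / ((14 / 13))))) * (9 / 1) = 5103 / 169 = 30.20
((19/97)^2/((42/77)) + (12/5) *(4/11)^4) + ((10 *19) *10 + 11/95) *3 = 447609136351579/78521586330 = 5700.46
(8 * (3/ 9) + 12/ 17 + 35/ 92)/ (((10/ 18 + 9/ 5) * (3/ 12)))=6.37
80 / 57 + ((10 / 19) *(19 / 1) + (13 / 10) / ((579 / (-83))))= 411333 / 36670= 11.22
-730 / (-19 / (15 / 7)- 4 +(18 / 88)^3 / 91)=84881596800 / 1496075657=56.74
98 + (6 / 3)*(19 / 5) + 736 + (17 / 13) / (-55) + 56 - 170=520217 / 715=727.58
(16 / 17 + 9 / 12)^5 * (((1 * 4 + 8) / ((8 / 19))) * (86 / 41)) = 49298364665625 / 59611276288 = 827.00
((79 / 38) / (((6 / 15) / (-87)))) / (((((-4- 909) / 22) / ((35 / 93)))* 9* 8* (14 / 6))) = 57275 / 2346576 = 0.02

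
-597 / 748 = -0.80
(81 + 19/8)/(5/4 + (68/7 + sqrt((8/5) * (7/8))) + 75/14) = 10668665/2077514 - 65366 * sqrt(35)/1038757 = 4.76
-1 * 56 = -56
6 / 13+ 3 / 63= 0.51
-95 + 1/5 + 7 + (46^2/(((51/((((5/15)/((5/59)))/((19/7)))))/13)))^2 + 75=129065163318736/211266225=610912.43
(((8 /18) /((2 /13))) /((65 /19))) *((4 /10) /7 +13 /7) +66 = 106496 /1575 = 67.62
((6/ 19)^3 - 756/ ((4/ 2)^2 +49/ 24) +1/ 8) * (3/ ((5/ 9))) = -26847516231/ 39782200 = -674.86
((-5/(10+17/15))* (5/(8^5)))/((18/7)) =-875/32833536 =-0.00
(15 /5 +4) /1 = 7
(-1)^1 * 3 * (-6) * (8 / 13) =144 / 13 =11.08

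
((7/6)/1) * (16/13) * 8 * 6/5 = 896/65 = 13.78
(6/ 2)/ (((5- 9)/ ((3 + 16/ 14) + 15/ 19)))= -492/ 133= -3.70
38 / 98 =19 / 49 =0.39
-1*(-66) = 66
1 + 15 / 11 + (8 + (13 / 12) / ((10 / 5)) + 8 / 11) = 3071 / 264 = 11.63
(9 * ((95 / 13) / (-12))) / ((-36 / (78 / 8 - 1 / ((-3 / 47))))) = 28975 / 7488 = 3.87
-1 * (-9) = 9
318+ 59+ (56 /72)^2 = 30586 /81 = 377.60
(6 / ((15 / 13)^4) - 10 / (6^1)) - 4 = -38503 / 16875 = -2.28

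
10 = 10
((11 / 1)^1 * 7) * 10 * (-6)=-4620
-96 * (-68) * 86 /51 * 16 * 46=8101888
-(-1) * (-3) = -3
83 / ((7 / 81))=6723 / 7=960.43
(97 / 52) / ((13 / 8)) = 194 / 169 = 1.15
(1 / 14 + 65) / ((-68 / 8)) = -911 / 119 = -7.66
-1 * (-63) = 63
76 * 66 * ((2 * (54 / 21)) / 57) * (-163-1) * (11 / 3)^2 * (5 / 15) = -6985088 / 21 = -332623.24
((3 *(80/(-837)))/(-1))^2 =6400/77841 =0.08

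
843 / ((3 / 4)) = 1124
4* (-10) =-40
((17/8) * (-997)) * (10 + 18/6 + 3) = -33898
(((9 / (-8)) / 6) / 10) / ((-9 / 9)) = 3 / 160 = 0.02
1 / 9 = 0.11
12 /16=3 /4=0.75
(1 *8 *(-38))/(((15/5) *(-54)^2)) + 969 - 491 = 1045310/2187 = 477.97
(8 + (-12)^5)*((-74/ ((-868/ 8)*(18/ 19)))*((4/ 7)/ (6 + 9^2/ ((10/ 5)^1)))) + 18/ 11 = -30763610618/ 13985433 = -2199.69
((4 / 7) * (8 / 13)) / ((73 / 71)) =2272 / 6643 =0.34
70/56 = 5/4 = 1.25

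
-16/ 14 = -8/ 7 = -1.14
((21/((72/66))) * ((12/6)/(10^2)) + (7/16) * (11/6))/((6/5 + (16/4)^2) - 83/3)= -2849/25120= -0.11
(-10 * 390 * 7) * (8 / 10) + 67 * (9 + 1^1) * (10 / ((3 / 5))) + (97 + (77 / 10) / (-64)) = -20306791 / 1920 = -10576.45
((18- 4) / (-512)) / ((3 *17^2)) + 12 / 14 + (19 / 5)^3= 10823039251 / 194208000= 55.73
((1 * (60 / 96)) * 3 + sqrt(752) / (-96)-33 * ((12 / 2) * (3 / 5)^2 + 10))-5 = -80881 / 200-sqrt(47) / 24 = -404.69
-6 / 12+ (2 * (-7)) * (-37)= 1035 / 2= 517.50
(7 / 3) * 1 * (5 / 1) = 35 / 3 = 11.67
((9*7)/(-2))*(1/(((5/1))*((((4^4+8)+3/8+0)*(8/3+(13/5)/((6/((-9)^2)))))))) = -168/266255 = -0.00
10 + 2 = 12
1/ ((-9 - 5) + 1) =-0.08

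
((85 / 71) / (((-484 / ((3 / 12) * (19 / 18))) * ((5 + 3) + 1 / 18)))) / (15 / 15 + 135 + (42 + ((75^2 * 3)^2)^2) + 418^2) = -323 / 323248728758021417300048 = -0.00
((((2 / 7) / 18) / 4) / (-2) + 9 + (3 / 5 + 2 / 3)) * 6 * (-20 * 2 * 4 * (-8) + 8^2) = 413872 / 5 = 82774.40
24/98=12/49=0.24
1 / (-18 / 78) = -13 / 3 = -4.33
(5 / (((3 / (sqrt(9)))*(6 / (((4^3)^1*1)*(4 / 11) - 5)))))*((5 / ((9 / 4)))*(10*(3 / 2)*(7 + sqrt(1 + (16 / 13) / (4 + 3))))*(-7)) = -28723.96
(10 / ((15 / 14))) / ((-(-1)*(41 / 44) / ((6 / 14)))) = 176 / 41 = 4.29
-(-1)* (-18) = -18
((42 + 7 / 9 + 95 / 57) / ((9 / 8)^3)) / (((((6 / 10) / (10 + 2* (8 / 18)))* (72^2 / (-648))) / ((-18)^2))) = -22942.84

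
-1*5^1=-5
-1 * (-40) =40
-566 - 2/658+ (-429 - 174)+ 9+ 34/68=-762953/658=-1159.50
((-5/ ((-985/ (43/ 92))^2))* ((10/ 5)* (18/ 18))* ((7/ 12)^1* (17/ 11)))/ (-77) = 31433/ 1192380134880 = 0.00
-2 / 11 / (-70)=1 / 385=0.00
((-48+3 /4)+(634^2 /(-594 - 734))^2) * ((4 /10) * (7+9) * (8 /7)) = 161485296592 /241115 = 669743.88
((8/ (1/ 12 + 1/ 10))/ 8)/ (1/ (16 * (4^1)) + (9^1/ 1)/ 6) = 3840/ 1067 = 3.60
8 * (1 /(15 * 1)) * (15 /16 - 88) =-1393 /30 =-46.43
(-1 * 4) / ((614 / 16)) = -32 / 307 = -0.10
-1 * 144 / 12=-12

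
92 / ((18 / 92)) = 4232 / 9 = 470.22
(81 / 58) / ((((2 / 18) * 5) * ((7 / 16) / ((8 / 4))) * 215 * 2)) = 5832 / 218225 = 0.03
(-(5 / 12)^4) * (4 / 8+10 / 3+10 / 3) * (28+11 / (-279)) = -209651875 / 34712064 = -6.04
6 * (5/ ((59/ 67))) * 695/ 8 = 698475/ 236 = 2959.64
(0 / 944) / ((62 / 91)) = 0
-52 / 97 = -0.54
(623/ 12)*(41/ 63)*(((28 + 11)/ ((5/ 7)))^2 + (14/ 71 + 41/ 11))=106338745663/ 1054350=100857.16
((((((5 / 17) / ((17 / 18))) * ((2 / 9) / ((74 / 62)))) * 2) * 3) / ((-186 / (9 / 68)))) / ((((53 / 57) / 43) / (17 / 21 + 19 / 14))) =-0.02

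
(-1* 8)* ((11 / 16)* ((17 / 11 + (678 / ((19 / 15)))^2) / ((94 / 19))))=-1137724037 / 3572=-318511.77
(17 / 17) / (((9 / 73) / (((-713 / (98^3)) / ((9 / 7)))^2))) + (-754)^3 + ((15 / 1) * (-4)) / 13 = -73442135591829544420667 / 171329147825472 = -428661068.62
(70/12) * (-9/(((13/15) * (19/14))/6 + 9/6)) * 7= -463050/2137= -216.68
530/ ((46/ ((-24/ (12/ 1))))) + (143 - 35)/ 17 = -6526/ 391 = -16.69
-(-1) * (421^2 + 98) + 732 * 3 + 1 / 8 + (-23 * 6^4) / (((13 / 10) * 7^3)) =6401992339 / 35672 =179468.28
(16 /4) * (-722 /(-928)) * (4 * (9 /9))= 361 /29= 12.45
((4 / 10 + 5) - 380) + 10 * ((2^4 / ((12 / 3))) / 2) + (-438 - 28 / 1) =-4103 / 5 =-820.60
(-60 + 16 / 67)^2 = 3571.40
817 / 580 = 1.41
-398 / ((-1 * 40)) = 199 / 20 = 9.95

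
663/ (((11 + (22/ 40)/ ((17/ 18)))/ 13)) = 1465230/ 1969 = 744.15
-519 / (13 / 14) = -7266 / 13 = -558.92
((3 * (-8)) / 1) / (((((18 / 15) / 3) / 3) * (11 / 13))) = -2340 / 11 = -212.73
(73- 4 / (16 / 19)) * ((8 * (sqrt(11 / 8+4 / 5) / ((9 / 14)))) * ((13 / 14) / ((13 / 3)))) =91 * sqrt(870) / 10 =268.41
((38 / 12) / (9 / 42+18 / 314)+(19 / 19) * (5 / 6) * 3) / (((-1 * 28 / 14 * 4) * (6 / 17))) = -862189 / 171936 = -5.01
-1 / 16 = -0.06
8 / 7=1.14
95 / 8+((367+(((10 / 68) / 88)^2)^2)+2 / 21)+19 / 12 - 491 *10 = -2540911414695431913 / 560976149020672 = -4529.45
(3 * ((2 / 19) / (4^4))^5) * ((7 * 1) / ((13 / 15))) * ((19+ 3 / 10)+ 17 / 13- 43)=-183393 / 28756402468884054016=-0.00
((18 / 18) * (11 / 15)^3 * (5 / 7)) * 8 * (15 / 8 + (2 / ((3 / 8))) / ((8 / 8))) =230263 / 14175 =16.24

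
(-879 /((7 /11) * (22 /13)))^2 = 130576329 /196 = 666205.76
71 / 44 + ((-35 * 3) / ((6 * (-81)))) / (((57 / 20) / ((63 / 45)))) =349367 / 203148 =1.72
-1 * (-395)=395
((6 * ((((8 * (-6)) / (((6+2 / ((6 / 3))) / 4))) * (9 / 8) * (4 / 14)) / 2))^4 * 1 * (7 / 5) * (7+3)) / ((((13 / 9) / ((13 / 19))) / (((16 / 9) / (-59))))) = -90275517038592 / 923191703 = -97786.32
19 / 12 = 1.58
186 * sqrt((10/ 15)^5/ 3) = 248 * sqrt(2)/ 9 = 38.97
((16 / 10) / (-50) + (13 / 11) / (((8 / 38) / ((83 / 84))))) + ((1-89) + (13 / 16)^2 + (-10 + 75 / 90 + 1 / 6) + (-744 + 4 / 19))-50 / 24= -39170846237 / 46816000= -836.70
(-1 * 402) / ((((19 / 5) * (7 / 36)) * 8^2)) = -9045 / 1064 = -8.50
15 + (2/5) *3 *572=3507/5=701.40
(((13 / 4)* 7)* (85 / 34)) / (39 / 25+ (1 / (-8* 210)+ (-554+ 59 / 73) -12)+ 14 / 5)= -34875750 / 343902413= -0.10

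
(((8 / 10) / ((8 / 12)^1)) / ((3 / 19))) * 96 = 3648 / 5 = 729.60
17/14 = 1.21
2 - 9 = -7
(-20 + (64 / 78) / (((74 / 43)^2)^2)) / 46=-727503989 / 1681122417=-0.43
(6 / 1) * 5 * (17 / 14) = 255 / 7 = 36.43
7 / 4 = 1.75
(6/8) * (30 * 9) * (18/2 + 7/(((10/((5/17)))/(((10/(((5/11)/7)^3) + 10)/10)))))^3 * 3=514104196879168390368/1919140625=267882504378.32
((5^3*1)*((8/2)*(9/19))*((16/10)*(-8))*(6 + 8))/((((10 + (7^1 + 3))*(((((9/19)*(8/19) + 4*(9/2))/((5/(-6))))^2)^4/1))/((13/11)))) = -6907412798593033226045/142532246720555780775945020928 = -0.00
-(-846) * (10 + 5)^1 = 12690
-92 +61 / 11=-951 / 11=-86.45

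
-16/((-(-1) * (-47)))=16/47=0.34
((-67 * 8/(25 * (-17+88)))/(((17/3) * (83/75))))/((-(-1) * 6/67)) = -53868/100181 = -0.54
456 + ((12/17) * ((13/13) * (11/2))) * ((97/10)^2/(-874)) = 338451903/742900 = 455.58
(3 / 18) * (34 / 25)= 17 / 75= 0.23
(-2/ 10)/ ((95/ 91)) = -91/ 475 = -0.19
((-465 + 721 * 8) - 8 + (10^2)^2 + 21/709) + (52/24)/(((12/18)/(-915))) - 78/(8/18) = 34445431/2836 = 12145.78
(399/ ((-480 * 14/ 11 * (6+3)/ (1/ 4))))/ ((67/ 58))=-6061/ 385920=-0.02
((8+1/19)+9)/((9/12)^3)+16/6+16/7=18104/399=45.37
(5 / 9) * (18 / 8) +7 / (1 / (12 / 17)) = 6.19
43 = 43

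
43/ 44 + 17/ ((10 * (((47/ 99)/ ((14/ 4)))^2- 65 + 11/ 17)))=13734206071/ 14444160335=0.95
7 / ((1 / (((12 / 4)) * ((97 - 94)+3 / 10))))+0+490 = 5593 / 10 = 559.30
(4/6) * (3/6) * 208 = 208/3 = 69.33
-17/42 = -0.40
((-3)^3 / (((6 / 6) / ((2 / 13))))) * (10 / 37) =-540 / 481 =-1.12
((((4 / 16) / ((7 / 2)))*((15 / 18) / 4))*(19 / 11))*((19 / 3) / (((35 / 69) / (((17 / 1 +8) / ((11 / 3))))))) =207575 / 94864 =2.19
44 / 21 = 2.10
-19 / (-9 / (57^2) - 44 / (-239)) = -104.78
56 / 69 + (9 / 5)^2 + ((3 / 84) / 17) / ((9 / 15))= 3329639 / 821100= 4.06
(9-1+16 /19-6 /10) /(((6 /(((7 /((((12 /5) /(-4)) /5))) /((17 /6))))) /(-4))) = 36540 /323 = 113.13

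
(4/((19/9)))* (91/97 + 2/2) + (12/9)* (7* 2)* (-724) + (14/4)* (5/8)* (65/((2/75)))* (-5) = -7107401341/176928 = -40171.15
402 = 402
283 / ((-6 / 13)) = -3679 / 6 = -613.17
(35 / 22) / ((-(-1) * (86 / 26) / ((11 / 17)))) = 455 / 1462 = 0.31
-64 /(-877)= 64 /877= 0.07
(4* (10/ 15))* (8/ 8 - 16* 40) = -1704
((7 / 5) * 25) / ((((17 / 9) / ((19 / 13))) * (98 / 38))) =16245 / 1547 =10.50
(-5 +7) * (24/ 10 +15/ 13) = 462/ 65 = 7.11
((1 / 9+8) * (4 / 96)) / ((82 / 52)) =949 / 4428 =0.21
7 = 7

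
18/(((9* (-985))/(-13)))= 26/985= 0.03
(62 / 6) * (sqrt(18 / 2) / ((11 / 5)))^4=523125 / 14641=35.73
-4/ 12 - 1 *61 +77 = 47/ 3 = 15.67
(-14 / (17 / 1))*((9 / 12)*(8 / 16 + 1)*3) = -189 / 68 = -2.78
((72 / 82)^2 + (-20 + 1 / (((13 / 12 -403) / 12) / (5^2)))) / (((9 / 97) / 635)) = -9975325771940 / 72967167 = -136709.79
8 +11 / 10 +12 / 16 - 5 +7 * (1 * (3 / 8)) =299 / 40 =7.48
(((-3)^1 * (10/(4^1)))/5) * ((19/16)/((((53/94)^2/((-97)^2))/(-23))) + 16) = 27247915263/22472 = 1212527.38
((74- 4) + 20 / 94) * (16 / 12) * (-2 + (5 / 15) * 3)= -4400 / 47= -93.62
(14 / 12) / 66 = 7 / 396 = 0.02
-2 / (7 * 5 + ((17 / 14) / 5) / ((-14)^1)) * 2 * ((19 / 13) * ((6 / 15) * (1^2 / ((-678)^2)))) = -7448 / 51217876359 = -0.00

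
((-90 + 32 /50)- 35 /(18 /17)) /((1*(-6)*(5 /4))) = 55087 /3375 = 16.32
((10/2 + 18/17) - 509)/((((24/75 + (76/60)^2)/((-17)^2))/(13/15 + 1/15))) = -30523500/433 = -70493.07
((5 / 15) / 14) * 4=2 / 21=0.10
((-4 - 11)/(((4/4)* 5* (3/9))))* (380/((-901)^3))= 3420/731432701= 0.00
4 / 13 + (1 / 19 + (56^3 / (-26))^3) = -12863402439329087 / 41743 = -308157114709.75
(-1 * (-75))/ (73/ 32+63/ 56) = 2400/ 109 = 22.02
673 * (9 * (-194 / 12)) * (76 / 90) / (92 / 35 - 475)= 8682373 / 49599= 175.05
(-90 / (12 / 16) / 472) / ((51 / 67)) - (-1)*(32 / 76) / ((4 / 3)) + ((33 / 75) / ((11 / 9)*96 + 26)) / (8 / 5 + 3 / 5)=-688879 / 40972550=-0.02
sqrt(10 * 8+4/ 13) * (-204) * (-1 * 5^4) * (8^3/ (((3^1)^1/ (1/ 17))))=7680000 * sqrt(377)/ 13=11470663.58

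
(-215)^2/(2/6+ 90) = 138675/271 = 511.72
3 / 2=1.50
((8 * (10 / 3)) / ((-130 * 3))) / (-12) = 2 / 351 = 0.01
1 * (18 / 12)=3 / 2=1.50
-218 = -218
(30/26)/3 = 5/13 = 0.38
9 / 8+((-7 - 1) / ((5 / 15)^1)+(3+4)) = -127 / 8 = -15.88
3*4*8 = 96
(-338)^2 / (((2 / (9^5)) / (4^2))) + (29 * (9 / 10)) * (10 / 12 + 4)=53967951774.15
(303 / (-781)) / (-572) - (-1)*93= 41546379 / 446732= 93.00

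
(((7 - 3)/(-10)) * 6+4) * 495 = 792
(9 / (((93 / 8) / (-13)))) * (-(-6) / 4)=-468 / 31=-15.10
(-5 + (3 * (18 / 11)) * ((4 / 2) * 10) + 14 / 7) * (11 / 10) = 1047 / 10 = 104.70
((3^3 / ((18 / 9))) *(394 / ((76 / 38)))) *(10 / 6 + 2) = 9751.50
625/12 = 52.08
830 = 830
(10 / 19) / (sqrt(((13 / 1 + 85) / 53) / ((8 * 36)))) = 120 * sqrt(53) / 133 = 6.57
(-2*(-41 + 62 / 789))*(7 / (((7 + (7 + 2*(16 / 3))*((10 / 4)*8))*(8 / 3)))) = 678027 / 1137212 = 0.60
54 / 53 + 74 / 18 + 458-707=-116326 / 477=-243.87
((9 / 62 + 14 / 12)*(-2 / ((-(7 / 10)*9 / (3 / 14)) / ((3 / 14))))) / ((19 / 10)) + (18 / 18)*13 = 7885153 / 606081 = 13.01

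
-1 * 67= -67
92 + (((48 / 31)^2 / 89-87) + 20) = 2140529 / 85529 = 25.03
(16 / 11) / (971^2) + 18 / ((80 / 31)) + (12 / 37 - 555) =-8406904923167 / 15349451480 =-547.70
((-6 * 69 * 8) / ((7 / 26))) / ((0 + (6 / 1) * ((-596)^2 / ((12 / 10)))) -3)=-86112 / 12432539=-0.01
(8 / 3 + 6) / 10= 13 / 15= 0.87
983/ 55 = 17.87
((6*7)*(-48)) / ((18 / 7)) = -784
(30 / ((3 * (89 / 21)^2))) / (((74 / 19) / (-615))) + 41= -13749268 / 293077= -46.91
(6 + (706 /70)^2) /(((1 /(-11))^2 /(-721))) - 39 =-1644611842 /175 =-9397781.95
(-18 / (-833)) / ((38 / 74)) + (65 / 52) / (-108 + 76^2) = 15178687 / 358829744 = 0.04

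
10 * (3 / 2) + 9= 24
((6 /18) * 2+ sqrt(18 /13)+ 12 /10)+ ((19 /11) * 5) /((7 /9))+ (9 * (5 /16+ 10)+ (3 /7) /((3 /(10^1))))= 3 * sqrt(26) /13+ 1981271 /18480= 108.39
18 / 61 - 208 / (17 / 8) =-101198 / 1037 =-97.59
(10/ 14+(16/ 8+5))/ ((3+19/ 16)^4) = 3538944/ 141057847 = 0.03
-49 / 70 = -0.70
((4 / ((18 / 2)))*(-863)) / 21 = -3452 / 189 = -18.26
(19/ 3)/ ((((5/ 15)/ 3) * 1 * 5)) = 57/ 5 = 11.40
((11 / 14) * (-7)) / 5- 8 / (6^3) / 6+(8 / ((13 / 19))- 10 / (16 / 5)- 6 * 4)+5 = -486017 / 42120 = -11.54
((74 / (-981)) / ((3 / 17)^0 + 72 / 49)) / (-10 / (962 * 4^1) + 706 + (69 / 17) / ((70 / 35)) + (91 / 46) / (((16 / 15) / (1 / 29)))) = -632845373888 / 14669425918146681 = -0.00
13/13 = 1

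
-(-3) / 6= 1 / 2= 0.50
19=19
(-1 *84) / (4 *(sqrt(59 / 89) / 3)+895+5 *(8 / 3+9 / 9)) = -1280265 / 13920322+21 *sqrt(5251) / 13920322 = -0.09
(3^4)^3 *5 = 2657205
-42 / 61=-0.69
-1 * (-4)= 4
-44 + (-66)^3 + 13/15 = -4313087/15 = -287539.13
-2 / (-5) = 2 / 5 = 0.40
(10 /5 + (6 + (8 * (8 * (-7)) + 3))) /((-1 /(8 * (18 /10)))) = 31464 /5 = 6292.80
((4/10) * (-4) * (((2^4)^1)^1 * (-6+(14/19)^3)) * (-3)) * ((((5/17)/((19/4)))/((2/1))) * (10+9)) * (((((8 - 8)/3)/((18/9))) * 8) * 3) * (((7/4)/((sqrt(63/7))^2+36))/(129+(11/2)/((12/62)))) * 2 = 0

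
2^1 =2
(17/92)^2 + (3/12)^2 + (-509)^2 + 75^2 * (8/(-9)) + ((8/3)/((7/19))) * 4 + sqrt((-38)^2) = 22586645413/88872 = 254148.05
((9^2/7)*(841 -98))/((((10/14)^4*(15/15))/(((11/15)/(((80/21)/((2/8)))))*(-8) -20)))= -84160569213/125000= -673284.55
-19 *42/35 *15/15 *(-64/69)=21.15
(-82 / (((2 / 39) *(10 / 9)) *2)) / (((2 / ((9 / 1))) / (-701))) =90792819 / 40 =2269820.48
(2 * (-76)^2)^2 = 133448704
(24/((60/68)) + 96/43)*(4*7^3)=8682016/215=40381.47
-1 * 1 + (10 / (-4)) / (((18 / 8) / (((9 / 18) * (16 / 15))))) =-43 / 27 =-1.59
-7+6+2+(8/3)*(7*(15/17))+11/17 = 308/17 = 18.12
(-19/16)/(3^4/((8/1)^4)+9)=-4864/36945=-0.13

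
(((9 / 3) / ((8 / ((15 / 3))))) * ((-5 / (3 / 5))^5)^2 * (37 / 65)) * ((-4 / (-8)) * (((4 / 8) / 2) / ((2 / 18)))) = 3528594970703125 / 1819584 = 1939231698.40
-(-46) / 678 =23 / 339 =0.07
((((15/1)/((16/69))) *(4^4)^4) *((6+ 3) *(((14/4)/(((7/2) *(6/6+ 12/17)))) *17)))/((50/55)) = 794901407072256/29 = 27410393347319.17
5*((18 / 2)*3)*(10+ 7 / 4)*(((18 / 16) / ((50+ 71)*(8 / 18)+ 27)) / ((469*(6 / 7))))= 171315 / 3117376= 0.05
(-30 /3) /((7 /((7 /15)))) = -2 /3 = -0.67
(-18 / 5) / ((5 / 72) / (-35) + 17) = -9072 / 42835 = -0.21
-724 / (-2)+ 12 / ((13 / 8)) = 4802 / 13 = 369.38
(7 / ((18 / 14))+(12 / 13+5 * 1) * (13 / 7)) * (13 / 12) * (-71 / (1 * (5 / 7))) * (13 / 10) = -3107741 / 1350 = -2302.03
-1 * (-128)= 128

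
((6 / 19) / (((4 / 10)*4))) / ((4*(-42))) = -5 / 4256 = -0.00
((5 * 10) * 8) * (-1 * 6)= -2400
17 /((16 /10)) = 10.62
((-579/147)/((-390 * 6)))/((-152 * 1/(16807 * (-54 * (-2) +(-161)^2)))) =-1723093771/355680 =-4844.51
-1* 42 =-42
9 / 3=3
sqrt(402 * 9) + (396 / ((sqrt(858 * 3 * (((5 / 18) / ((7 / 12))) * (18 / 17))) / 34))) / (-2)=-17 * sqrt(510510) / 65 + 3 * sqrt(402)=-126.72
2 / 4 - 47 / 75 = -19 / 150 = -0.13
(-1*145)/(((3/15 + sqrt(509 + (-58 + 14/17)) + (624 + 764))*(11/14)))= -54439525/409412576 + 25375*sqrt(130577)/4503538336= -0.13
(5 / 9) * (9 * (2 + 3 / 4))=55 / 4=13.75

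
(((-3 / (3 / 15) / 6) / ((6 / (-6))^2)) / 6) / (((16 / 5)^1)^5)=-15625 / 12582912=-0.00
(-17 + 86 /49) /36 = -83 /196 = -0.42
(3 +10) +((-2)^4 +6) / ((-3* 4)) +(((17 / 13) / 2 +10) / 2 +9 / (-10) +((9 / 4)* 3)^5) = 2801150593 / 199680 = 14028.20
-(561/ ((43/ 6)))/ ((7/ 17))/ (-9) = 6358/ 301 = 21.12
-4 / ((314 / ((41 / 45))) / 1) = -82 / 7065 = -0.01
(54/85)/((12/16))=72/85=0.85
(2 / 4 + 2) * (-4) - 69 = -79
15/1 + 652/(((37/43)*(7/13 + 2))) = 382783/1221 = 313.50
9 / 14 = 0.64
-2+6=4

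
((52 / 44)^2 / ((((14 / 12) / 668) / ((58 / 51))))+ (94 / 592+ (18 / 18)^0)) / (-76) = -3881198569 / 323919904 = -11.98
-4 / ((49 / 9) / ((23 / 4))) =-207 / 49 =-4.22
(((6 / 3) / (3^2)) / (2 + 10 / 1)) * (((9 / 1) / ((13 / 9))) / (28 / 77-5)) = -11 / 442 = -0.02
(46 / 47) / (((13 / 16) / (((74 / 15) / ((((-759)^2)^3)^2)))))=2368 / 14564847576545749120722348163036177755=0.00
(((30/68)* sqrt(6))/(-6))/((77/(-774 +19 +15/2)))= 7475* sqrt(6)/10472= 1.75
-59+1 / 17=-1002 / 17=-58.94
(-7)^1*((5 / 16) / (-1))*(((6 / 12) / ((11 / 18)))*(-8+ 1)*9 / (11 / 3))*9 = -535815 / 1936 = -276.76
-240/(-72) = 10/3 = 3.33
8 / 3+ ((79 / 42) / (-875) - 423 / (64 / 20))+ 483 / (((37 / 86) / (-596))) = -669228.12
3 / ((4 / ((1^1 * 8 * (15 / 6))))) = 15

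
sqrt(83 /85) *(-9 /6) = -3 *sqrt(7055) /170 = -1.48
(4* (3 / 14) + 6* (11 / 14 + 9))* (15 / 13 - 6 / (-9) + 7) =47816 / 91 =525.45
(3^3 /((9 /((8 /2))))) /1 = 12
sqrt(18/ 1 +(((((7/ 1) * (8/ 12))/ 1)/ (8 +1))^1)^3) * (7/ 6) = 7 * sqrt(1071114)/ 1458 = 4.97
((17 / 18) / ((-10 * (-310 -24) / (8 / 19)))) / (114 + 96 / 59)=1003 / 974079270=0.00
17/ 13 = 1.31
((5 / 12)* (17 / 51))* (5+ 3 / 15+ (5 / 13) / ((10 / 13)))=19 / 24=0.79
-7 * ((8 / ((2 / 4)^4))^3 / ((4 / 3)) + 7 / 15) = -165150769 / 15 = -11010051.27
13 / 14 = 0.93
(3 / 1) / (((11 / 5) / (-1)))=-15 / 11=-1.36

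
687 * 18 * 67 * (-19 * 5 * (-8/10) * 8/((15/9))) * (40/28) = 3022448256/7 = 431778322.29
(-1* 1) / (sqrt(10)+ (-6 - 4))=sqrt(10) / 90+ 1 / 9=0.15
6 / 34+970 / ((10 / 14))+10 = 23259 / 17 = 1368.18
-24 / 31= -0.77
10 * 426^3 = 773087760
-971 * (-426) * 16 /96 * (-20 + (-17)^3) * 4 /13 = -104641831.69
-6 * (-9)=54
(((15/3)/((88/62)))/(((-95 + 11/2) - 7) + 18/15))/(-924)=775/19372584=0.00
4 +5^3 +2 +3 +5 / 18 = 2417 / 18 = 134.28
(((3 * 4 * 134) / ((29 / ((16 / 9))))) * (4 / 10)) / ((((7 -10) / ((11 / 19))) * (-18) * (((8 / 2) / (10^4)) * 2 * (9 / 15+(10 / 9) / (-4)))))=235840000 / 143811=1639.93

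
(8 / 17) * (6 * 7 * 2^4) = 5376 / 17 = 316.24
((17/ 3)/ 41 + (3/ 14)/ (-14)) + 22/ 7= 78731/ 24108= 3.27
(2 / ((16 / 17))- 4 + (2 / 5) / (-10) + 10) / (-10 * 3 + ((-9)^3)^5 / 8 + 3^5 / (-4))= -539 / 1715759434128125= -0.00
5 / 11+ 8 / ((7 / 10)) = 915 / 77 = 11.88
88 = 88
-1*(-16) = 16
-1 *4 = -4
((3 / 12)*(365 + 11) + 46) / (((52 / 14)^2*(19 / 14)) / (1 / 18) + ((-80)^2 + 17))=48020 / 2316627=0.02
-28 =-28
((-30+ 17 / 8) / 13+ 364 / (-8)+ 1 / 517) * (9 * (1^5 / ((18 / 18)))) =-23054679 / 53768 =-428.78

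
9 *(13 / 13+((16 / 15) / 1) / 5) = 273 / 25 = 10.92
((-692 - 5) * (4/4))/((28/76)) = -13243/7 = -1891.86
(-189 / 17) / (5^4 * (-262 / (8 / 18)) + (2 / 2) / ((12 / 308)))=1134 / 37578007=0.00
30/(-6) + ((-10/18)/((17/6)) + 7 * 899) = 320678/51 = 6287.80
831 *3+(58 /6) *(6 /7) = 2501.29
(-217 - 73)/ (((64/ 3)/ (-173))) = 75255/ 32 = 2351.72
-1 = -1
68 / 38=34 / 19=1.79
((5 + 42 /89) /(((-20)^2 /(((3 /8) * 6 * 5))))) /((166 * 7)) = 4383 /33093760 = 0.00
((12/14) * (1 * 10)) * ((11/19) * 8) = 5280/133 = 39.70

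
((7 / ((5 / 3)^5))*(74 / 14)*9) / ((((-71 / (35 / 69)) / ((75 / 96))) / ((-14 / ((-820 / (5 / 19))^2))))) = 1321677 / 6342216659200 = 0.00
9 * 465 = 4185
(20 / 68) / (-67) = -5 / 1139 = -0.00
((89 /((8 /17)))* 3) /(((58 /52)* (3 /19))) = 373711 /116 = 3221.65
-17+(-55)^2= 3008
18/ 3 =6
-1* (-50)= 50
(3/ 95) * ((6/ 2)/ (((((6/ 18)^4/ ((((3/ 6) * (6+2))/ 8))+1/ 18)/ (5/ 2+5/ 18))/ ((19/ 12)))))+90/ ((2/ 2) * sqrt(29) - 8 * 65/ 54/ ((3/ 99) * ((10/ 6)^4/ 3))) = 27621271485/ 6189664286 - 1406250 * sqrt(29)/ 238064011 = 4.43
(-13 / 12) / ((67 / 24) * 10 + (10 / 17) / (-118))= -13039 / 335945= -0.04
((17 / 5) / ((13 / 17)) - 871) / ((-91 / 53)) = 2985278 / 5915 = 504.70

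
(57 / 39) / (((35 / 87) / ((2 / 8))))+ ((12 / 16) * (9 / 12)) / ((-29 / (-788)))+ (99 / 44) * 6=783591 / 26390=29.69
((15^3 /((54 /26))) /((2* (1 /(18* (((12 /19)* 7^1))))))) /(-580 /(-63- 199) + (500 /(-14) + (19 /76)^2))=-18024552000 /9321457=-1933.66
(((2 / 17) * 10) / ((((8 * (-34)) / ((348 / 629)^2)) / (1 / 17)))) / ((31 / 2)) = -302760 / 60257311223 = -0.00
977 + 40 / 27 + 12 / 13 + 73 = 369394 / 351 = 1052.40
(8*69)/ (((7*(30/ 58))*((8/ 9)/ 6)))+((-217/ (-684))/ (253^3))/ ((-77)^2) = 48275038555157459/ 46910609956980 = 1029.09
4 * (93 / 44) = 8.45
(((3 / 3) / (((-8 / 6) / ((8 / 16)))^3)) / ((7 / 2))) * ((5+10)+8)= -621 / 1792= -0.35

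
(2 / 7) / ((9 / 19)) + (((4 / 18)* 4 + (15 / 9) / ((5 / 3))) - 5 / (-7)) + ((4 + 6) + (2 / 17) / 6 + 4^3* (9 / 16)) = 52721 / 1071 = 49.23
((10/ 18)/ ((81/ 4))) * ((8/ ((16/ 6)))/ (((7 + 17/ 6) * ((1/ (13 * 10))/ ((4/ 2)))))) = 10400/ 4779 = 2.18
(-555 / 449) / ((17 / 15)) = -8325 / 7633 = -1.09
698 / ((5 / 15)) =2094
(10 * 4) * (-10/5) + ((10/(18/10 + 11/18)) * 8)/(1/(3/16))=-16010/217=-73.78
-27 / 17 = -1.59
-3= -3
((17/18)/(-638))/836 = -17/9600624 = -0.00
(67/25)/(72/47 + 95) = 3149/113425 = 0.03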